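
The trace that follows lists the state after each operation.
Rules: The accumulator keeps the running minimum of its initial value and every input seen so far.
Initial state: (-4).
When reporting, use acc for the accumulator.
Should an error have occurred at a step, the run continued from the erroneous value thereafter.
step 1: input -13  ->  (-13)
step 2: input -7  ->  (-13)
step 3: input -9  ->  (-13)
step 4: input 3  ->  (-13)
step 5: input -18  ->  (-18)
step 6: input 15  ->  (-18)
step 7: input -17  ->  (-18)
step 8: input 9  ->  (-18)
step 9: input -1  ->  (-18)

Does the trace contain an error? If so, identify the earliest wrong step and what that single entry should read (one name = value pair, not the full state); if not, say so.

no error

Recomputing the run from the initial state:
step 1: acc = -13
step 2: acc = -13
step 3: acc = -13
step 4: acc = -13
step 5: acc = -18
step 6: acc = -18
step 7: acc = -18
step 8: acc = -18
step 9: acc = -18
This matches the trace at every step.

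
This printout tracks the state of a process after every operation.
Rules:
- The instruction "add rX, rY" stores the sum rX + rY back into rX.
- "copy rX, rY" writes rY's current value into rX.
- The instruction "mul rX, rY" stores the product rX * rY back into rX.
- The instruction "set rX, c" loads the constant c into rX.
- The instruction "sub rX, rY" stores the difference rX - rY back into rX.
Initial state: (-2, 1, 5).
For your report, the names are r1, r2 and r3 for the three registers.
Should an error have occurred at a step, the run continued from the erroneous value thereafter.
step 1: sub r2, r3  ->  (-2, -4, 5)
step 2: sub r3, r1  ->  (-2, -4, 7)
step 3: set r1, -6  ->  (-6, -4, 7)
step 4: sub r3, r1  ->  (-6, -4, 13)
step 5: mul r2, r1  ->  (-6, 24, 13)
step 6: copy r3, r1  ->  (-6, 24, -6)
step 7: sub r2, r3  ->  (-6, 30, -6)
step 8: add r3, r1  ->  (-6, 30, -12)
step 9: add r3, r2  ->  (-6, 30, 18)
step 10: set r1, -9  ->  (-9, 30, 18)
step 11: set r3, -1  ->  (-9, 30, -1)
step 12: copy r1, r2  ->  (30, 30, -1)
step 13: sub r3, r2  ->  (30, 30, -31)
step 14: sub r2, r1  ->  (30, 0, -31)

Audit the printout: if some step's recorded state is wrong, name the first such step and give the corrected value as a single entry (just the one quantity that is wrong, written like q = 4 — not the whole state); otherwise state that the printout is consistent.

no error

Recomputing the run from the initial state:
step 1: r1 = -2, r2 = -4, r3 = 5
step 2: r1 = -2, r2 = -4, r3 = 7
step 3: r1 = -6, r2 = -4, r3 = 7
step 4: r1 = -6, r2 = -4, r3 = 13
step 5: r1 = -6, r2 = 24, r3 = 13
step 6: r1 = -6, r2 = 24, r3 = -6
step 7: r1 = -6, r2 = 30, r3 = -6
step 8: r1 = -6, r2 = 30, r3 = -12
step 9: r1 = -6, r2 = 30, r3 = 18
step 10: r1 = -9, r2 = 30, r3 = 18
step 11: r1 = -9, r2 = 30, r3 = -1
step 12: r1 = 30, r2 = 30, r3 = -1
step 13: r1 = 30, r2 = 30, r3 = -31
step 14: r1 = 30, r2 = 0, r3 = -31
This matches the printout at every step.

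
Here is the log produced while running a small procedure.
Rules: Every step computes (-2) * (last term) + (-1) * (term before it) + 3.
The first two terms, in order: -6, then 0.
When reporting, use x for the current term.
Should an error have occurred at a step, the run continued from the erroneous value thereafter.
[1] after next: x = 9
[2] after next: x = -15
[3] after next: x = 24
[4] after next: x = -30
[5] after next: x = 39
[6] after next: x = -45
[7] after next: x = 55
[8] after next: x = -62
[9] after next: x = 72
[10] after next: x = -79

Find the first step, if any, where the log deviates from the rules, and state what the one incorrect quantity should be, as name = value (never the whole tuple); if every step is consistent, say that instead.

Step 1: x = -2*(0) + (-1)*(-6) + (3) = 9 — exactly as logged.
Step 2: x = -2*(9) + (-1)*(0) + (3) = -15 — checks out.
Step 3: x = -2*(-15) + (-1)*(9) + (3) = 24 — verified.
Step 4: x = -2*(24) + (-1)*(-15) + (3) = -30 — verified.
Step 5: x = -2*(-30) + (-1)*(24) + (3) = 39 — matches.
Step 6: x = -2*(39) + (-1)*(-30) + (3) = -45 — no discrepancy.
Step 7: x = -2*(-45) + (-1)*(39) + (3) = 54 — not what was recorded.
Conclusion: step 7 carries the first error; the entry should be x = 54.

step 7, x = 54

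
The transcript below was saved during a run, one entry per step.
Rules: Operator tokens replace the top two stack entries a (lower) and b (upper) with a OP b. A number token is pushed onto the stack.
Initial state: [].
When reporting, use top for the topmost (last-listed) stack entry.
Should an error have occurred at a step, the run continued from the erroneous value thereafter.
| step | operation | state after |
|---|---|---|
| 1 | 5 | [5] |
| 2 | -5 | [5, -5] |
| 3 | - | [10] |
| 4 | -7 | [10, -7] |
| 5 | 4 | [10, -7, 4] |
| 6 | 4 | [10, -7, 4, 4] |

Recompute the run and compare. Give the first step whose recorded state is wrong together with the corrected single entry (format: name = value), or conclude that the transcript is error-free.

no error

Recomputing the run from the initial state:
step 1: [5]
step 2: [5, -5]
step 3: [10]
step 4: [10, -7]
step 5: [10, -7, 4]
step 6: [10, -7, 4, 4]
This matches the transcript at every step.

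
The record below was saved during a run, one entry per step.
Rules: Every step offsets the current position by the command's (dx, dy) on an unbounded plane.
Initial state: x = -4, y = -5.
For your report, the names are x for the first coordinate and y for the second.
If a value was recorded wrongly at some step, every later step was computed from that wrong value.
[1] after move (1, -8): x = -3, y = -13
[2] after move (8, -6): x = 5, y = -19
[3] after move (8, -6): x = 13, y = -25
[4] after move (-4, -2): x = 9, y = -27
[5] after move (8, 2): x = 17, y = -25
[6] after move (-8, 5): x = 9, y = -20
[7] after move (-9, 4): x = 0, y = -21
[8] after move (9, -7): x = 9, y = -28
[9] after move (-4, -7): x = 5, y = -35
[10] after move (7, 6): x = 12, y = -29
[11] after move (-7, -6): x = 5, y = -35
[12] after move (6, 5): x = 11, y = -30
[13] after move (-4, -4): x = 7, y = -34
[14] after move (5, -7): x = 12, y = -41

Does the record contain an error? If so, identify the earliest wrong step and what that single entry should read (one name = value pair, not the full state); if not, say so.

step 7, y = -16

1. x = -4 + (1) = -3, y = -5 + (-8) = -13 (agrees with the record)
2. x = -3 + (8) = 5, y = -13 + (-6) = -19 (checks out)
3. x = 5 + (8) = 13, y = -19 + (-6) = -25 (checks out)
4. x = 13 + (-4) = 9, y = -25 + (-2) = -27 (confirmed correct)
5. x = 9 + (8) = 17, y = -27 + (2) = -25 (verified)
6. x = 17 + (-8) = 9, y = -25 + (5) = -20 (consistent with the record)
7. x = 9 + (-9) = 0, y = -20 + (4) = -16 (this is not what the record shows)
Conclusion: step 7 carries the first error; the entry should be y = -16.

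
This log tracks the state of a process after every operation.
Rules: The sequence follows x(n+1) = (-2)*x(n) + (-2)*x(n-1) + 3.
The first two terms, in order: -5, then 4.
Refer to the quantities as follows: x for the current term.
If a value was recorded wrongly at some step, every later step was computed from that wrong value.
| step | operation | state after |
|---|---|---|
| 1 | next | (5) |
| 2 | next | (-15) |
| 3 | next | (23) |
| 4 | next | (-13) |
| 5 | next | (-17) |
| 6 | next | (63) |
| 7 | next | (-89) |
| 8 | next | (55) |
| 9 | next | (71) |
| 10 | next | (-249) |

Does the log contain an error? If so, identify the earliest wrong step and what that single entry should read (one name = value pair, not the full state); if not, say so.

Recomputing the run from the initial state:
step 1: x = 5
step 2: x = -15
step 3: x = 23
step 4: x = -13
step 5: x = -17
step 6: x = 63
step 7: x = -89
step 8: x = 55
step 9: x = 71
step 10: x = -249
This matches the log at every step.

no error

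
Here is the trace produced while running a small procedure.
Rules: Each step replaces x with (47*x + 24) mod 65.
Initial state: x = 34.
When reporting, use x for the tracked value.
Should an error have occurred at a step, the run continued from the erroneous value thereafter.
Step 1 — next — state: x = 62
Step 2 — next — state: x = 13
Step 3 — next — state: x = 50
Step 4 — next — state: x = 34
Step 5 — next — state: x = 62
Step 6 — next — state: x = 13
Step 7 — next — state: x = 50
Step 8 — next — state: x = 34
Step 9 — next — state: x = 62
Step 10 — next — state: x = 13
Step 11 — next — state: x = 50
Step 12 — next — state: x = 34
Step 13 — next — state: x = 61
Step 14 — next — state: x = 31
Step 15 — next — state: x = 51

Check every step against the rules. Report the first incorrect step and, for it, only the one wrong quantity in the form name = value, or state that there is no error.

Recomputing the run from the initial state:
step 1: x = 62
step 2: x = 13
step 3: x = 50
step 4: x = 34
step 5: x = 62
step 6: x = 13
step 7: x = 50
step 8: x = 34
step 9: x = 62
step 10: x = 13
step 11: x = 50
step 12: x = 34
step 13: x = 62
step 14: x = 13
step 15: x = 50
The first disagreement with the trace is at step 13, where the value should be x = 62.

step 13, x = 62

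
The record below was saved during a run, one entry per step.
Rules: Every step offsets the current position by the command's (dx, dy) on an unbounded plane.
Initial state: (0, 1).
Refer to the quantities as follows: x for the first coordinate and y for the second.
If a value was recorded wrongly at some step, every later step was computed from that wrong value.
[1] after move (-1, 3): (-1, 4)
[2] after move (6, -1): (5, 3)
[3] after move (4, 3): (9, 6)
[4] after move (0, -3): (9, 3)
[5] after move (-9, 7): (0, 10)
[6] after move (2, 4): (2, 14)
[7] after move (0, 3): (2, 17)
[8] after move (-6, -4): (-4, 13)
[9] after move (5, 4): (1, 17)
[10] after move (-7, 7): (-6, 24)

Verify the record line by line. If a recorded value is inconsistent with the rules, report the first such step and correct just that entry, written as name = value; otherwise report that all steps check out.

no error

step 1: x = 0 + (-1) = -1, y = 1 + (3) = 4 -> exactly as logged
step 2: x = -1 + (6) = 5, y = 4 + (-1) = 3 -> same as recorded
step 3: x = 5 + (4) = 9, y = 3 + (3) = 6 -> exactly as logged
step 4: x = 9 + (0) = 9, y = 6 + (-3) = 3 -> same as recorded
step 5: x = 9 + (-9) = 0, y = 3 + (7) = 10 -> agrees with the record
step 6: x = 0 + (2) = 2, y = 10 + (4) = 14 -> exactly as logged
step 7: x = 2 + (0) = 2, y = 14 + (3) = 17 -> confirmed correct
step 8: x = 2 + (-6) = -4, y = 17 + (-4) = 13 -> in agreement
step 9: x = -4 + (5) = 1, y = 13 + (4) = 17 -> exactly as logged
step 10: x = 1 + (-7) = -6, y = 17 + (7) = 24 -> exactly as logged
The whole run recomputes cleanly — no discrepancies.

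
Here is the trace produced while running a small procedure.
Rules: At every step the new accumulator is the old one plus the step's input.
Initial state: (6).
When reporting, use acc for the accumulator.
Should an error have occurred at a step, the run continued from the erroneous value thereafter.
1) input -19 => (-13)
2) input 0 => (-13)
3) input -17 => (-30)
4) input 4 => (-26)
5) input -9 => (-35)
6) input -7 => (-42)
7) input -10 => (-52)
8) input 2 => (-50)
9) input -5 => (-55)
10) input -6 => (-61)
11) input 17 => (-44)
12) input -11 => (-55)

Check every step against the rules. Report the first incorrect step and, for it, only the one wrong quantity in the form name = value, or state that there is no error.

Recomputing the run from the initial state:
step 1: acc = -13
step 2: acc = -13
step 3: acc = -30
step 4: acc = -26
step 5: acc = -35
step 6: acc = -42
step 7: acc = -52
step 8: acc = -50
step 9: acc = -55
step 10: acc = -61
step 11: acc = -44
step 12: acc = -55
This matches the trace at every step.

no error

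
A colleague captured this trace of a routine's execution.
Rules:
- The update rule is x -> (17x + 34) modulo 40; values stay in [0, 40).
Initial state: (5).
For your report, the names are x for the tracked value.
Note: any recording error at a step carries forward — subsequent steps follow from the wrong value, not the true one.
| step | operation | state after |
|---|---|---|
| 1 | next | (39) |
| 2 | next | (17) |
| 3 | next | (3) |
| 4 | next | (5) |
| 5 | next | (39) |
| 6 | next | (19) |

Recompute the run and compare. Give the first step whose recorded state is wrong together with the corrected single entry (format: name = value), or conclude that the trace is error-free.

Step 1: x = (17*5 + 34) mod 40 = 39 — same as recorded.
Step 2: x = (17*39 + 34) mod 40 = 17 — no discrepancy.
Step 3: x = (17*17 + 34) mod 40 = 3 — checks out.
Step 4: x = (17*3 + 34) mod 40 = 5 — same as recorded.
Step 5: x = (17*5 + 34) mod 40 = 39 — in agreement.
Step 6: x = (17*39 + 34) mod 40 = 17 — the trace disagrees here.
First deviation found at step 6; the corrected entry is x = 17.

step 6, x = 17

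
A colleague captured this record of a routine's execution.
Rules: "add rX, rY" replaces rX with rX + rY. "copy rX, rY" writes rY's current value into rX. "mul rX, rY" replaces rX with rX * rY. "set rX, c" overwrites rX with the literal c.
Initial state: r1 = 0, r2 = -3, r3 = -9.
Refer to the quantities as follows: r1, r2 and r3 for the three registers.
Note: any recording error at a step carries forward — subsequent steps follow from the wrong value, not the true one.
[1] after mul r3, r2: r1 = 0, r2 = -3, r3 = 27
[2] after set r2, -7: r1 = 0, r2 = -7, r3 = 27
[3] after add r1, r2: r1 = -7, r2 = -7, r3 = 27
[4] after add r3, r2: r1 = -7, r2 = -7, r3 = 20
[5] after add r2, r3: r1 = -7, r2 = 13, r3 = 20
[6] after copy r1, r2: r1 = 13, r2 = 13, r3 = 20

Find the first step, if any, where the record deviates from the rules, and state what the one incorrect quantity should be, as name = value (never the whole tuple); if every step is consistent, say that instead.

Recomputing the run from the initial state:
step 1: r1 = 0, r2 = -3, r3 = 27
step 2: r1 = 0, r2 = -7, r3 = 27
step 3: r1 = -7, r2 = -7, r3 = 27
step 4: r1 = -7, r2 = -7, r3 = 20
step 5: r1 = -7, r2 = 13, r3 = 20
step 6: r1 = 13, r2 = 13, r3 = 20
This matches the record at every step.

no error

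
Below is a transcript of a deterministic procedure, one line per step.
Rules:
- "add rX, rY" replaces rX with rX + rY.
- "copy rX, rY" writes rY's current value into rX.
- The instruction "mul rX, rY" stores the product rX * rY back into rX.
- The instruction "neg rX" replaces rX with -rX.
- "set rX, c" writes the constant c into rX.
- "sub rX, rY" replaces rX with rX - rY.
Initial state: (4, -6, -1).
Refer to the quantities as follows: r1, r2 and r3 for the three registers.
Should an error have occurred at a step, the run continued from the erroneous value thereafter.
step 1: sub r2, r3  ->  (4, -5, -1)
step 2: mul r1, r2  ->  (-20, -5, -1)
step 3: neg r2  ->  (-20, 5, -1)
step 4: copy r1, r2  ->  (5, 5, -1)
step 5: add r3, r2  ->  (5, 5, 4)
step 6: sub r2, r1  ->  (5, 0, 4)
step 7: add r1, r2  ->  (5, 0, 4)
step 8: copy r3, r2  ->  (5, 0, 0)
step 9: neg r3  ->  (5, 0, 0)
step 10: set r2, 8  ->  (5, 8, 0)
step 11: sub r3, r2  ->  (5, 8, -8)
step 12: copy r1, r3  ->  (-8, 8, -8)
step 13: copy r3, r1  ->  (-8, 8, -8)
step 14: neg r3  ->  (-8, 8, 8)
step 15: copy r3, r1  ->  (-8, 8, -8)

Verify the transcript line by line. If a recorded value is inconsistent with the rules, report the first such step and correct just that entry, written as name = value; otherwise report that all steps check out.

1. r2 = -6 - -1 = -5 (matches)
2. r1 = 4 * -5 = -20 (no discrepancy)
3. r2 = -(-5) = 5 (same as recorded)
4. r1 = 5 (agrees with the transcript)
5. r3 = -1 + 5 = 4 (in agreement)
6. r2 = 5 - 5 = 0 (verified)
7. r1 = 5 + 0 = 5 (same as recorded)
8. r3 = 0 (same as recorded)
9. r3 = -(0) = 0 (consistent with the transcript)
10. r2 = 8 (consistent with the transcript)
11. r3 = 0 - 8 = -8 (agrees with the transcript)
12. r1 = -8 (in agreement)
13. r3 = -8 (same as recorded)
14. r3 = -(-8) = 8 (agrees with the transcript)
15. r3 = -8 (exactly as logged)
The whole run recomputes cleanly — no discrepancies.

no error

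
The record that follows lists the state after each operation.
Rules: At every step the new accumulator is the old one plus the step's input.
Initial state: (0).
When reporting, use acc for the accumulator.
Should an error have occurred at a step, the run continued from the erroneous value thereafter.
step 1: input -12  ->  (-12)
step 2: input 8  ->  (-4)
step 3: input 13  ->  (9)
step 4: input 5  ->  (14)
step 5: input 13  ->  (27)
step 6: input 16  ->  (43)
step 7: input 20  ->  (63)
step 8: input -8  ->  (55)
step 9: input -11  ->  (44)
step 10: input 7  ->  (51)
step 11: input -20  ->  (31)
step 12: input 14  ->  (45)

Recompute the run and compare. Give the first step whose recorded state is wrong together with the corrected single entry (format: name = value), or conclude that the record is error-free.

no error

1. acc = 0 + -12 = -12 (confirmed correct)
2. acc = -12 + 8 = -4 (confirmed correct)
3. acc = -4 + 13 = 9 (exactly as logged)
4. acc = 9 + 5 = 14 (exactly as logged)
5. acc = 14 + 13 = 27 (same as recorded)
6. acc = 27 + 16 = 43 (same as recorded)
7. acc = 43 + 20 = 63 (checks out)
8. acc = 63 + -8 = 55 (same as recorded)
9. acc = 55 + -11 = 44 (matches)
10. acc = 44 + 7 = 51 (agrees with the record)
11. acc = 51 + -20 = 31 (exactly as logged)
12. acc = 31 + 14 = 45 (no discrepancy)
The whole run recomputes cleanly — no discrepancies.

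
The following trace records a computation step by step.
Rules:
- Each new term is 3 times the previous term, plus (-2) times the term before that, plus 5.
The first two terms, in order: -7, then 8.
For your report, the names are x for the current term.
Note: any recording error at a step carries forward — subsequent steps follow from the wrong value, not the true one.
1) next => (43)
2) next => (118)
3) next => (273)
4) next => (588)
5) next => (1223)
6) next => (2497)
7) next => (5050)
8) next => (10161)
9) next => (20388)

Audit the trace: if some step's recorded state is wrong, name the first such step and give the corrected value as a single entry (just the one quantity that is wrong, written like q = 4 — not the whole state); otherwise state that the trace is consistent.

step 6, x = 2498

Recomputing the run from the initial state:
step 1: x = 43
step 2: x = 118
step 3: x = 273
step 4: x = 588
step 5: x = 1223
step 6: x = 2498
step 7: x = 5053
step 8: x = 10168
step 9: x = 20403
The first disagreement with the trace is at step 6, where the value should be x = 2498.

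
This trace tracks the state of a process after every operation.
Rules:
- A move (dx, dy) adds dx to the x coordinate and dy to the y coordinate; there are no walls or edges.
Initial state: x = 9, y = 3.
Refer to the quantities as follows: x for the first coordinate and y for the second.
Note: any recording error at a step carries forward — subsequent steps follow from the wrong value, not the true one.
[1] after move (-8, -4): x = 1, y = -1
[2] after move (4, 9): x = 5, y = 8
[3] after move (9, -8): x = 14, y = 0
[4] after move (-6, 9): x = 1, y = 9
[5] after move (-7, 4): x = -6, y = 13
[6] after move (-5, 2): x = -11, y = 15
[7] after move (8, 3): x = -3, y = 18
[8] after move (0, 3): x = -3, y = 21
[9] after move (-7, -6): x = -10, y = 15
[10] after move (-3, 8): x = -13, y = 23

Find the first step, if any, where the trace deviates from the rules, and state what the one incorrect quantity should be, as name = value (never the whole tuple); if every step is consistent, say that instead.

1. x = 9 + (-8) = 1, y = 3 + (-4) = -1 (matches)
2. x = 1 + (4) = 5, y = -1 + (9) = 8 (in agreement)
3. x = 5 + (9) = 14, y = 8 + (-8) = 0 (exactly as logged)
4. x = 14 + (-6) = 8, y = 0 + (9) = 9 (first mismatch against the trace)
The audit stops at step 4: the recorded entry is wrong and should be x = 8.

step 4, x = 8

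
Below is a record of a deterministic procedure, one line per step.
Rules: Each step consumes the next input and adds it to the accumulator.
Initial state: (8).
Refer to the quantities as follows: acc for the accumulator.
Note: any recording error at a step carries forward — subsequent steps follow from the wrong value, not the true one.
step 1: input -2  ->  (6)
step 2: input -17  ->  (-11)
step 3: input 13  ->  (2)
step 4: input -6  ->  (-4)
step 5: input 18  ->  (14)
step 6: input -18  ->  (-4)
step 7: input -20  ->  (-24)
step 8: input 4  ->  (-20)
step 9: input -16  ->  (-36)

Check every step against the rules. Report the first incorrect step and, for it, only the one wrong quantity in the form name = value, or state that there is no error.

Recomputing the run from the initial state:
step 1: acc = 6
step 2: acc = -11
step 3: acc = 2
step 4: acc = -4
step 5: acc = 14
step 6: acc = -4
step 7: acc = -24
step 8: acc = -20
step 9: acc = -36
This matches the record at every step.

no error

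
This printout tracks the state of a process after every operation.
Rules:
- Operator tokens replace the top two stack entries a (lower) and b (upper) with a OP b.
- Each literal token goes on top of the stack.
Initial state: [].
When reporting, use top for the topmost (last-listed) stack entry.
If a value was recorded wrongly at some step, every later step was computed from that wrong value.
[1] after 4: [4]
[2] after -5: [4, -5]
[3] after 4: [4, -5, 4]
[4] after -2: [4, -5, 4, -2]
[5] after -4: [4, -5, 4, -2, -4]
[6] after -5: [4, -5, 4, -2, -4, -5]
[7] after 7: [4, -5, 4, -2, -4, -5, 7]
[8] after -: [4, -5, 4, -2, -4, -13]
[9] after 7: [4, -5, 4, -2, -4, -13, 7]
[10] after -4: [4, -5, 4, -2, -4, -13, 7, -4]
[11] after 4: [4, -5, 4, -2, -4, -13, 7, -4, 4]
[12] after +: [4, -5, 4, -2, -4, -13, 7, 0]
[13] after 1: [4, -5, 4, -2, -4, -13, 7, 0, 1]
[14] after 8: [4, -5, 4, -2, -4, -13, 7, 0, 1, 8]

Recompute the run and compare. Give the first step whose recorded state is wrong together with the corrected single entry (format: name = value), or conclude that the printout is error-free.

step 8, top = -12

step 1: push 4: top = 4 -> consistent with the printout
step 2: push -5: top = -5 -> verified
step 3: push 4: top = 4 -> consistent with the printout
step 4: push -2: top = -2 -> no discrepancy
step 5: push -4: top = -4 -> consistent with the printout
step 6: push -5: top = -5 -> confirmed correct
step 7: push 7: top = 7 -> matches
step 8: -5 - 7 = -12 -> not what was recorded
The earliest wrong entry is at step 8: it should read top = -12.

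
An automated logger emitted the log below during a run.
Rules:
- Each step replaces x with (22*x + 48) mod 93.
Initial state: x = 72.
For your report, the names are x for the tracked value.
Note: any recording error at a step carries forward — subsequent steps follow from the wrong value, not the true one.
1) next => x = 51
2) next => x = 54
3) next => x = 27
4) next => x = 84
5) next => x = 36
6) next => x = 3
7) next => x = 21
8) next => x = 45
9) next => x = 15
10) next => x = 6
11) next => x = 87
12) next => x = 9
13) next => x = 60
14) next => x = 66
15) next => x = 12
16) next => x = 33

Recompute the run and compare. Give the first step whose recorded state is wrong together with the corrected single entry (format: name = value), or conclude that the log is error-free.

Recomputing the run from the initial state:
step 1: x = 51
step 2: x = 54
step 3: x = 27
step 4: x = 84
step 5: x = 36
step 6: x = 3
step 7: x = 21
step 8: x = 45
step 9: x = 15
step 10: x = 6
step 11: x = 87
step 12: x = 9
step 13: x = 60
step 14: x = 66
step 15: x = 12
step 16: x = 33
This matches the log at every step.

no error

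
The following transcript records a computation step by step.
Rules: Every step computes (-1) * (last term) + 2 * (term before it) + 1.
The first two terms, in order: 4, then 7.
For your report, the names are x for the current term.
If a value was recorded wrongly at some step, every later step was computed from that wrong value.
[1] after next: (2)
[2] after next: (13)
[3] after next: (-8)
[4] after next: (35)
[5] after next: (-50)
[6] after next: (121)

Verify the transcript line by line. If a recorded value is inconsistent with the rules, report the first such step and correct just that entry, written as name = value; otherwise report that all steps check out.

no error

1. x = -1*(7) + (2)*(4) + (1) = 2 (exactly as logged)
2. x = -1*(2) + (2)*(7) + (1) = 13 (in agreement)
3. x = -1*(13) + (2)*(2) + (1) = -8 (verified)
4. x = -1*(-8) + (2)*(13) + (1) = 35 (checks out)
5. x = -1*(35) + (2)*(-8) + (1) = -50 (checks out)
6. x = -1*(-50) + (2)*(35) + (1) = 121 (in agreement)
The recomputation confirms every line.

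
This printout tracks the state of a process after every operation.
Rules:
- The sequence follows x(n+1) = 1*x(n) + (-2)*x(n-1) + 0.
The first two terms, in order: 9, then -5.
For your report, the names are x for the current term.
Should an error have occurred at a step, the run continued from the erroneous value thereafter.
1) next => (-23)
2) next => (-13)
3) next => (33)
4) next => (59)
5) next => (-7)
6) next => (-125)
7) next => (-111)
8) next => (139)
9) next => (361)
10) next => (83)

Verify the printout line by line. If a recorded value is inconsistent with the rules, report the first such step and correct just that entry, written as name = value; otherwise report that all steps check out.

no error

step 1: x = 1*(-5) + (-2)*(9) + (0) = -23 -> no discrepancy
step 2: x = 1*(-23) + (-2)*(-5) + (0) = -13 -> in agreement
step 3: x = 1*(-13) + (-2)*(-23) + (0) = 33 -> confirmed correct
step 4: x = 1*(33) + (-2)*(-13) + (0) = 59 -> same as recorded
step 5: x = 1*(59) + (-2)*(33) + (0) = -7 -> agrees with the printout
step 6: x = 1*(-7) + (-2)*(59) + (0) = -125 -> consistent with the printout
step 7: x = 1*(-125) + (-2)*(-7) + (0) = -111 -> agrees with the printout
step 8: x = 1*(-111) + (-2)*(-125) + (0) = 139 -> verified
step 9: x = 1*(139) + (-2)*(-111) + (0) = 361 -> checks out
step 10: x = 1*(361) + (-2)*(139) + (0) = 83 -> same as recorded
Each recorded entry agrees with the recomputation.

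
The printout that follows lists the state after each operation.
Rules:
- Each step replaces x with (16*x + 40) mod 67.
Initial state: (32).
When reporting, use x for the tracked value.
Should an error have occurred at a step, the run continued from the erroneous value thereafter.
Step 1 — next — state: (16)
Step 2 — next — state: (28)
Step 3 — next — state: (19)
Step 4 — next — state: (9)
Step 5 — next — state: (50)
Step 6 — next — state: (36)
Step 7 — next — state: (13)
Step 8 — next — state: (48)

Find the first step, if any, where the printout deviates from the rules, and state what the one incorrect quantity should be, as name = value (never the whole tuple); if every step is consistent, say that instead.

step 1: x = (16*32 + 40) mod 67 = 16 -> no discrepancy
step 2: x = (16*16 + 40) mod 67 = 28 -> exactly as logged
step 3: x = (16*28 + 40) mod 67 = 19 -> matches
step 4: x = (16*19 + 40) mod 67 = 9 -> exactly as logged
step 5: x = (16*9 + 40) mod 67 = 50 -> agrees with the printout
step 6: x = (16*50 + 40) mod 67 = 36 -> consistent with the printout
step 7: x = (16*36 + 40) mod 67 = 13 -> checks out
step 8: x = (16*13 + 40) mod 67 = 47 -> first mismatch against the printout
So the first discrepancy is step 8, where the right value is x = 47.

step 8, x = 47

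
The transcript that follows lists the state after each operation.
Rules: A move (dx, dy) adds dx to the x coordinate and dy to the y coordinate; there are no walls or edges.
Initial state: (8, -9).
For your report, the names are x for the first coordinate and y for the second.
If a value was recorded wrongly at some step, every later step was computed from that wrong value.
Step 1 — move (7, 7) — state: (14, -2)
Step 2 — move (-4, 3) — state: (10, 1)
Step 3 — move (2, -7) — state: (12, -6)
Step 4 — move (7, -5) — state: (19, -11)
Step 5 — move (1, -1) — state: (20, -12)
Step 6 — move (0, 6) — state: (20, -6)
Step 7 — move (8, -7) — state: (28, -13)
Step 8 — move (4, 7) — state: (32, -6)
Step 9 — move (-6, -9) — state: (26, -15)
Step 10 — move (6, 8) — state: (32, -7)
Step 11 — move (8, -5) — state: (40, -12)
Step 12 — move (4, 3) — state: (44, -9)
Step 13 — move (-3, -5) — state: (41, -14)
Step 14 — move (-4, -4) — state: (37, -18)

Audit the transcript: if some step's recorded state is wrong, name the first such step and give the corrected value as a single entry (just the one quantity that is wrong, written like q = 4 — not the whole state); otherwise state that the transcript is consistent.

step 1, x = 15

step 1: x = 8 + (7) = 15, y = -9 + (7) = -2 -> not what was recorded
The audit stops at step 1: the recorded entry is wrong and should be x = 15.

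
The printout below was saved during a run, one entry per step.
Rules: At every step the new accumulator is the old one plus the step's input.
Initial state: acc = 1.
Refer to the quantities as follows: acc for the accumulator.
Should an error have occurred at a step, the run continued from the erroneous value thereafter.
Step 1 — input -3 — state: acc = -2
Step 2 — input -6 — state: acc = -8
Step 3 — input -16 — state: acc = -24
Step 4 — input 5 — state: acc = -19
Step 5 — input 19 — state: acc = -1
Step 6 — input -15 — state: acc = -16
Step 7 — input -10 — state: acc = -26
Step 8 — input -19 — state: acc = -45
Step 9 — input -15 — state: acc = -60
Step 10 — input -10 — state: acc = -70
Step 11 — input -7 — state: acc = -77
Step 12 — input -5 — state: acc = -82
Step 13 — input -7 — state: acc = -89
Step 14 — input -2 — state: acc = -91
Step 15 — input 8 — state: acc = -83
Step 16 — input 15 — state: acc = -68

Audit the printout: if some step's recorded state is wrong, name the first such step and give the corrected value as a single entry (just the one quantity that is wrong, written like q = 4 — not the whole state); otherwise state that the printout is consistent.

step 5, acc = 0

Recomputing the run from the initial state:
step 1: acc = -2
step 2: acc = -8
step 3: acc = -24
step 4: acc = -19
step 5: acc = 0
step 6: acc = -15
step 7: acc = -25
step 8: acc = -44
step 9: acc = -59
step 10: acc = -69
step 11: acc = -76
step 12: acc = -81
step 13: acc = -88
step 14: acc = -90
step 15: acc = -82
step 16: acc = -67
The first disagreement with the printout is at step 5, where the value should be acc = 0.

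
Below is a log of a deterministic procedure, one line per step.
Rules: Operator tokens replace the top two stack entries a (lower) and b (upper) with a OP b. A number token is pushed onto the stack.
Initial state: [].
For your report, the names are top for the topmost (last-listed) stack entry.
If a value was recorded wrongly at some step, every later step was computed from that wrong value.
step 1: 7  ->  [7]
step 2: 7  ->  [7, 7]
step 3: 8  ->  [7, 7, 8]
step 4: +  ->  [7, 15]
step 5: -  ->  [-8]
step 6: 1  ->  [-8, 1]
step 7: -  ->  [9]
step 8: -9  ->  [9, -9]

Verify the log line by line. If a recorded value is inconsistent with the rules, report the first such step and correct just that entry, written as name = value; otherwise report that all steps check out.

1. push 7: top = 7 (same as recorded)
2. push 7: top = 7 (confirmed correct)
3. push 8: top = 8 (confirmed correct)
4. 7 + 8 = 15 (confirmed correct)
5. 7 - 15 = -8 (same as recorded)
6. push 1: top = 1 (same as recorded)
7. -8 - 1 = -9 (this is not what the log shows)
Step 7 is the first one off; corrected, top = -9.

step 7, top = -9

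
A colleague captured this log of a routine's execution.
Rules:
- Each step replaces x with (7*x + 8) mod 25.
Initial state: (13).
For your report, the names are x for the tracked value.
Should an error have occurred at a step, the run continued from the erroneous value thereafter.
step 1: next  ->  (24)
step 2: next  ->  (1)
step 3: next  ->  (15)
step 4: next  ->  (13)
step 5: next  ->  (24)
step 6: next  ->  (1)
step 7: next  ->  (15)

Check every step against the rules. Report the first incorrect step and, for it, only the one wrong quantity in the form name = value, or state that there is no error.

Recomputing the run from the initial state:
step 1: x = 24
step 2: x = 1
step 3: x = 15
step 4: x = 13
step 5: x = 24
step 6: x = 1
step 7: x = 15
This matches the log at every step.

no error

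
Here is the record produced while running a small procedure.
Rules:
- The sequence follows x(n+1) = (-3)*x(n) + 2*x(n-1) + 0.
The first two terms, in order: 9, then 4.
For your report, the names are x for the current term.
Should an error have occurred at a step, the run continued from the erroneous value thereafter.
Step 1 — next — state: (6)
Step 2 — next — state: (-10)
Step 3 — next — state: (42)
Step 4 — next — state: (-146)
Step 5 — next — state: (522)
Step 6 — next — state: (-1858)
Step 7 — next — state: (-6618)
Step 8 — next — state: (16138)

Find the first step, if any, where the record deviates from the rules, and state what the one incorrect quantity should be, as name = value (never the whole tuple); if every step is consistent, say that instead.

1. x = -3*(4) + (2)*(9) + (0) = 6 (in agreement)
2. x = -3*(6) + (2)*(4) + (0) = -10 (no discrepancy)
3. x = -3*(-10) + (2)*(6) + (0) = 42 (agrees with the record)
4. x = -3*(42) + (2)*(-10) + (0) = -146 (agrees with the record)
5. x = -3*(-146) + (2)*(42) + (0) = 522 (exactly as logged)
6. x = -3*(522) + (2)*(-146) + (0) = -1858 (consistent with the record)
7. x = -3*(-1858) + (2)*(522) + (0) = 6618 (a discrepancy with the record)
So the first discrepancy is step 7, where the right value is x = 6618.

step 7, x = 6618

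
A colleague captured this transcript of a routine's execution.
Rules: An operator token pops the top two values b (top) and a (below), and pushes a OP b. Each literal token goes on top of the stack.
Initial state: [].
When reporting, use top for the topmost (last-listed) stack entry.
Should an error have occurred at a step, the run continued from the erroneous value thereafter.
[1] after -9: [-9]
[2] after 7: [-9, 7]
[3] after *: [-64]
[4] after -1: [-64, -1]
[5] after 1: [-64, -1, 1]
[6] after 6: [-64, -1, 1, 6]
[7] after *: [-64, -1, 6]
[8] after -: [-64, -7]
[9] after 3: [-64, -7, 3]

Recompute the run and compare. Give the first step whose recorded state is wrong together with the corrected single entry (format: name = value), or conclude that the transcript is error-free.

step 1: push -9: top = -9 -> matches
step 2: push 7: top = 7 -> agrees with the transcript
step 3: -9 * 7 = -63 -> the transcript disagrees here
The audit stops at step 3: the recorded entry is wrong and should be top = -63.

step 3, top = -63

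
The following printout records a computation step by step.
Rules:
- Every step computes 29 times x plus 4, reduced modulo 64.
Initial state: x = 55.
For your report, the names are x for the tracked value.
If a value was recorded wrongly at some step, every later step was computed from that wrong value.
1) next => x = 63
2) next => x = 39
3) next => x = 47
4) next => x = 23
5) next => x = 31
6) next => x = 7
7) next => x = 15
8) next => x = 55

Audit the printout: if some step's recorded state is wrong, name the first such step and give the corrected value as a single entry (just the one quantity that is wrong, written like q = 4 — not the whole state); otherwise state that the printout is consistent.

Recomputing the run from the initial state:
step 1: x = 63
step 2: x = 39
step 3: x = 47
step 4: x = 23
step 5: x = 31
step 6: x = 7
step 7: x = 15
step 8: x = 55
This matches the printout at every step.

no error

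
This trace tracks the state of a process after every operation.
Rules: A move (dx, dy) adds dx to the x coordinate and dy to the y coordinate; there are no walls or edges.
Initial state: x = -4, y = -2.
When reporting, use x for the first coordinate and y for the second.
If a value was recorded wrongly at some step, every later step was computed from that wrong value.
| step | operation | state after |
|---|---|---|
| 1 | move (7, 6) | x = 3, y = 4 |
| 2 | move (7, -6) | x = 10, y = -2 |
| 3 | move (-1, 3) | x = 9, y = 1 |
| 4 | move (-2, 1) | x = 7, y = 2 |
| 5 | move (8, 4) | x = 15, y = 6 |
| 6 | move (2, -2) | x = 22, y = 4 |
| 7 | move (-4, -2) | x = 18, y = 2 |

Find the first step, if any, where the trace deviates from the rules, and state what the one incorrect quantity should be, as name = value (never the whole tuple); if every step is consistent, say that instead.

Recomputing the run from the initial state:
step 1: x = 3, y = 4
step 2: x = 10, y = -2
step 3: x = 9, y = 1
step 4: x = 7, y = 2
step 5: x = 15, y = 6
step 6: x = 17, y = 4
step 7: x = 13, y = 2
The first disagreement with the trace is at step 6, where the value should be x = 17.

step 6, x = 17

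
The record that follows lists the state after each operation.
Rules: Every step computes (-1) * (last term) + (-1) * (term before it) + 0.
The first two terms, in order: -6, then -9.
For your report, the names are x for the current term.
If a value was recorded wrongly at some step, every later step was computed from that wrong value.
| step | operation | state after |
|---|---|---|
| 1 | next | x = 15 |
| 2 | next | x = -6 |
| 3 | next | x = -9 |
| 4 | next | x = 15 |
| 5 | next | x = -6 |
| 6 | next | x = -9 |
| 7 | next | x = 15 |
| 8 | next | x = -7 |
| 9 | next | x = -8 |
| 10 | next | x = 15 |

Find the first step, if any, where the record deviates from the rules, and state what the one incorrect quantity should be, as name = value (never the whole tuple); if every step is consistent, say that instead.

Recomputing the run from the initial state:
step 1: x = 15
step 2: x = -6
step 3: x = -9
step 4: x = 15
step 5: x = -6
step 6: x = -9
step 7: x = 15
step 8: x = -6
step 9: x = -9
step 10: x = 15
The first disagreement with the record is at step 8, where the value should be x = -6.

step 8, x = -6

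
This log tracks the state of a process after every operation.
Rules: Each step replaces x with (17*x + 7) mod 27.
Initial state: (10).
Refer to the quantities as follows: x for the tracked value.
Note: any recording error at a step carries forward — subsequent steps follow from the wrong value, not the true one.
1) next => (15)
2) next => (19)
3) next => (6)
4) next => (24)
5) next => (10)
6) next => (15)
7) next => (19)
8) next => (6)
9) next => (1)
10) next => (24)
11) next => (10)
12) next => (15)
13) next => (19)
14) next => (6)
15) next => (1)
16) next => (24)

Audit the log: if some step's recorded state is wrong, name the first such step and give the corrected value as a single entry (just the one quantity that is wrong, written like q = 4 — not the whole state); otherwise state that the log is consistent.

step 4, x = 1

Step 1: x = (17*10 + 7) mod 27 = 15 — agrees with the log.
Step 2: x = (17*15 + 7) mod 27 = 19 — no discrepancy.
Step 3: x = (17*19 + 7) mod 27 = 6 — same as recorded.
Step 4: x = (17*6 + 7) mod 27 = 1 — not what was recorded.
First incorrect step: 4; the correct value is x = 1.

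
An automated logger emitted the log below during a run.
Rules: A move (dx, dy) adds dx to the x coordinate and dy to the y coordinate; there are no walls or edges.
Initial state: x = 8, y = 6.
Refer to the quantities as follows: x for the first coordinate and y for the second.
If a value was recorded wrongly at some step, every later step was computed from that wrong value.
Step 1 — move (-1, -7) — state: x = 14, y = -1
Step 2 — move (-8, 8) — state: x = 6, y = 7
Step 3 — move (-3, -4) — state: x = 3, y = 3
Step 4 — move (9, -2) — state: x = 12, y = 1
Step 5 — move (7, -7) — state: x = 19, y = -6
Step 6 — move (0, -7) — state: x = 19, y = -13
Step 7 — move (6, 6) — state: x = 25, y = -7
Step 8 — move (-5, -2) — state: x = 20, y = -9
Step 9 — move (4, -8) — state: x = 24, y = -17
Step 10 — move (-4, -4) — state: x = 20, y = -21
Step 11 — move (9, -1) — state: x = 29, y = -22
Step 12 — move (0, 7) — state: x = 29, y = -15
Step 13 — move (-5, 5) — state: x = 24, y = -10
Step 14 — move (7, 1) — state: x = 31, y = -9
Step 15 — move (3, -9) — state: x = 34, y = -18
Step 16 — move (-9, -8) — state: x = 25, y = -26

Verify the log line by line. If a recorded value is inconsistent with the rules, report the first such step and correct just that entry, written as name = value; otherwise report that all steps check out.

step 1, x = 7

Recomputing the run from the initial state:
step 1: x = 7, y = -1
step 2: x = -1, y = 7
step 3: x = -4, y = 3
step 4: x = 5, y = 1
step 5: x = 12, y = -6
step 6: x = 12, y = -13
step 7: x = 18, y = -7
step 8: x = 13, y = -9
step 9: x = 17, y = -17
step 10: x = 13, y = -21
step 11: x = 22, y = -22
step 12: x = 22, y = -15
step 13: x = 17, y = -10
step 14: x = 24, y = -9
step 15: x = 27, y = -18
step 16: x = 18, y = -26
The first disagreement with the log is at step 1, where the value should be x = 7.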